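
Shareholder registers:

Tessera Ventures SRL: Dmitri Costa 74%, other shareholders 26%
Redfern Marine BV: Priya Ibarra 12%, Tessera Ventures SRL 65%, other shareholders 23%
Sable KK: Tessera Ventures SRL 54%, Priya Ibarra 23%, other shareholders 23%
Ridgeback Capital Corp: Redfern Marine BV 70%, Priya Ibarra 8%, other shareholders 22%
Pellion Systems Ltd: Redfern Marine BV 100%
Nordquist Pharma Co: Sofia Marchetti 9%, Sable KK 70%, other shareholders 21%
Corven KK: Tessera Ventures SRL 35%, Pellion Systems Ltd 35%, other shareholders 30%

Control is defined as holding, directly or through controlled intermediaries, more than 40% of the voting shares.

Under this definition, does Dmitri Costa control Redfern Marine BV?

Yes

Dmitri holds 74% of Tessera, so Dmitri controls Tessera.
Tessera holds 65% of Redfern, so Dmitri controls Redfern.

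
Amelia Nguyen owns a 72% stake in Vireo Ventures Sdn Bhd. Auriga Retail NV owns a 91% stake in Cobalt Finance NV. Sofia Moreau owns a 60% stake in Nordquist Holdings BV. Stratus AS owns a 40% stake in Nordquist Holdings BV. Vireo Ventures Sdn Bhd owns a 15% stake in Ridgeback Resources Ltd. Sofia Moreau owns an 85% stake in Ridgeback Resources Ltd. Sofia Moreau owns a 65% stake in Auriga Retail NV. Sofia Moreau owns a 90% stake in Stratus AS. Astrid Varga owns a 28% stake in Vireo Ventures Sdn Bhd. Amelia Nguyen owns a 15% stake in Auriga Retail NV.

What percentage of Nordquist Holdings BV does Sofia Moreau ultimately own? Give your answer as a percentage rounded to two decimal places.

Sofia reaches Nordquist along 2 paths.
Via Stratus: 90% × 40% = 36%.
Direct stake: 60% = 60%.
Total: 36% + 60% = 96%.
Rounded: 96.00%.

96.00%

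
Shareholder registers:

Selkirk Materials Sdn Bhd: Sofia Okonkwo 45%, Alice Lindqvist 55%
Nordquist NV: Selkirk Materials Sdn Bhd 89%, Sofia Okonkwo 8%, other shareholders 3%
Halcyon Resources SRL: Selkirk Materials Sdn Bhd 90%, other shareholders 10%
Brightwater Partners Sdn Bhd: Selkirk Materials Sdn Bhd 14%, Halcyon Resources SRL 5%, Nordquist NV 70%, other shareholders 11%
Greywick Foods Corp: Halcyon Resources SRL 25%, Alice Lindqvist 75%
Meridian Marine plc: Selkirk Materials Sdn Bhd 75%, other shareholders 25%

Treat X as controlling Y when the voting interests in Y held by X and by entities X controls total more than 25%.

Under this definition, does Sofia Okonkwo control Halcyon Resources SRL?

Yes

Sofia holds 45% of Selkirk, so Sofia controls Selkirk.
Selkirk holds 90% of Halcyon, so Sofia controls Halcyon.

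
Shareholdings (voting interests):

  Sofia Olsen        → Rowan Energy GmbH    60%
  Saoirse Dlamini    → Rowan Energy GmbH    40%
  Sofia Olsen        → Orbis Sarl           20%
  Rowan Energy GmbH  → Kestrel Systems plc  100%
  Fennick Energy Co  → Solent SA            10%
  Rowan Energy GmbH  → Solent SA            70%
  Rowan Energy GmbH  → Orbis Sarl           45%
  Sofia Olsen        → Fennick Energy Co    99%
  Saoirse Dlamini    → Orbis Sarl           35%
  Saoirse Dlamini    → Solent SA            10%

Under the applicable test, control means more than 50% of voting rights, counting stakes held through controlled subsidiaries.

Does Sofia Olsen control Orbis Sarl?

Yes

Sofia holds 60% of Rowan, so Sofia controls Rowan.
Sofia and Rowan together hold 20% + 45% = 65% of Orbis, so Sofia controls Orbis.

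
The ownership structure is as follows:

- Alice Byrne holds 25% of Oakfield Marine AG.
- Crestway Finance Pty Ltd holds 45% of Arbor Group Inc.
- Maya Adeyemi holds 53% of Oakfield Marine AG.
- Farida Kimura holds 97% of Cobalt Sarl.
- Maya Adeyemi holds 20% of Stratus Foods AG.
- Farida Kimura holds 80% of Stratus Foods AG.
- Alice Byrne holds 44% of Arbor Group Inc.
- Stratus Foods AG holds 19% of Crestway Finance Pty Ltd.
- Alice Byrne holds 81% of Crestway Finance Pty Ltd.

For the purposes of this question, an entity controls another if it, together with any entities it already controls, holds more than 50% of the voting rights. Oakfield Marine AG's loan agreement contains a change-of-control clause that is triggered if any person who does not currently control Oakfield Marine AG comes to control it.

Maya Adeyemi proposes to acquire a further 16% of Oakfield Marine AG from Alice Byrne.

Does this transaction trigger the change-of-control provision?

The purchase adds only to Maya's holdings (Alice's stake shrinks), so Maya is the only person who could newly come to control Oakfield.
Maya holds 53% of Oakfield, so Maya controls Oakfield.
So Maya already controls Oakfield before the transaction.
After the purchase, Maya's direct stake in Oakfield rises to 53% + 16% = 69%, and Alice's stake falls to 9%.
Maya controlled Oakfield already, so this is not a new person acquiring control; every other person's position is unchanged or reduced.
No new person acquires control, so the clause is not triggered.

No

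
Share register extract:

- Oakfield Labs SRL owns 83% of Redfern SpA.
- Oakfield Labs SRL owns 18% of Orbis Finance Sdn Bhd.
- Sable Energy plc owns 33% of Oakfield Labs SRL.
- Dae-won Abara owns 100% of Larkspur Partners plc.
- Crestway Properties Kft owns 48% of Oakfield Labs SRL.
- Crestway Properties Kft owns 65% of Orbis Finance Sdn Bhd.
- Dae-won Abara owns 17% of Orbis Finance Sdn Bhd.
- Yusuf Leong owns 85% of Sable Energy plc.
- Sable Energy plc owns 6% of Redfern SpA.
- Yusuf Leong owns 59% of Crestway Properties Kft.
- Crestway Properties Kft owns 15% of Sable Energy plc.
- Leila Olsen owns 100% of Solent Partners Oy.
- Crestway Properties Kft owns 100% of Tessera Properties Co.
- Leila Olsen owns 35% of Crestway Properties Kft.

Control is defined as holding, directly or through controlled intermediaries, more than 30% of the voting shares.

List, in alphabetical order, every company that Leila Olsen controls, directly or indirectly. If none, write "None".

Crestway Properties Kft, Oakfield Labs SRL, Orbis Finance Sdn Bhd, Redfern SpA, Solent Partners Oy, Tessera Properties Co

Leila holds 35% of Crestway, so Leila controls Crestway.
Leila holds 100% of Solent, so Leila controls Solent.
Crestway holds 100% of Tessera, so Leila controls Tessera.
Crestway holds 48% of Oakfield, so Leila controls Oakfield.
Oakfield holds 83% of Redfern, so Leila controls Redfern.
Crestway and Oakfield together hold 65% + 18% = 83% of Orbis, so Leila controls Orbis.
No other company's threshold is met.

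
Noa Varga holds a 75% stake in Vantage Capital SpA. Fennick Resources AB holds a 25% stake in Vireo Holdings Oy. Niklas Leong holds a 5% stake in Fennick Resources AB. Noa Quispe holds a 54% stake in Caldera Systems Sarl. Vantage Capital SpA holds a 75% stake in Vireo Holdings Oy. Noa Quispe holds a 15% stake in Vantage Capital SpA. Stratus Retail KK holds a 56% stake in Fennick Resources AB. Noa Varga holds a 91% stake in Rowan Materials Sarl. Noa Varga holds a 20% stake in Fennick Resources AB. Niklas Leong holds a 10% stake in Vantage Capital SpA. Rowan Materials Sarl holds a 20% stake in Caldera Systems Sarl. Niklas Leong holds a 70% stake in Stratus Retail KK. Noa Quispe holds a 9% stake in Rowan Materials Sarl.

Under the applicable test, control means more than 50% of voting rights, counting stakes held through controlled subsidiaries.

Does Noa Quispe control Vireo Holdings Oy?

No

Noa Quispe holds 54% of Caldera, so Noa Quispe controls Caldera.
Neither Noa Quispe nor any entity Noa Quispe controls holds any voting interest in Vireo.
So Noa Quispe does not control Vireo.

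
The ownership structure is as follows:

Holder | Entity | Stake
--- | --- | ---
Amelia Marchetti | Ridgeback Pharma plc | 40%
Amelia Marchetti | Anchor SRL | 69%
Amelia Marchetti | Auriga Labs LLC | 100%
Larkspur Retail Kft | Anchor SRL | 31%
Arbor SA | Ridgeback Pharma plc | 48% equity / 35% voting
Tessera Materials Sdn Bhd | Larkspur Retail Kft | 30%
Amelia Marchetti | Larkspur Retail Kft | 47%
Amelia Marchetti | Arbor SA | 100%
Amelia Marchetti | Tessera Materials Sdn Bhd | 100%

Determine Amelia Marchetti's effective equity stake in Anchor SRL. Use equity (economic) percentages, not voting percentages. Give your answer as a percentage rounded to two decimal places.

92.87%

Amelia reaches Anchor along 3 paths.
Via Tessera → Larkspur: 100% × 30% × 31% = 9.3%.
Via Larkspur: 47% × 31% = 14.57%.
Direct stake: 69% = 69%.
Total: 9.3% + 14.57% + 69% = 92.87%.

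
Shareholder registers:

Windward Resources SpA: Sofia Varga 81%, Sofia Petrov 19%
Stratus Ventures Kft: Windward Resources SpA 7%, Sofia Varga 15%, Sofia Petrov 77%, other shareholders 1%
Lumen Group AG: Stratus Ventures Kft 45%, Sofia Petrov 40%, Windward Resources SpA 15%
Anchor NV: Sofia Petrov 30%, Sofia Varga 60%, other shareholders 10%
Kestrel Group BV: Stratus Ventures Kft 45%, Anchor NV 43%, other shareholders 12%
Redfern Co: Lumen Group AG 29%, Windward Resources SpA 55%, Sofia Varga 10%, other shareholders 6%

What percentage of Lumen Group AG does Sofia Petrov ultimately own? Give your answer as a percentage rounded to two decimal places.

78.10%

Sofia Petrov reaches Lumen along 4 paths.
Via Windward → Stratus: 19% × 7% × 45% = 0.5985%.
Via Stratus: 77% × 45% = 34.65%.
Direct stake: 40% = 40%.
Via Windward: 19% × 15% = 2.85%.
Total: 0.5985% + 34.65% + 40% + 2.85% = 78.0985%.
Rounded: 78.10%.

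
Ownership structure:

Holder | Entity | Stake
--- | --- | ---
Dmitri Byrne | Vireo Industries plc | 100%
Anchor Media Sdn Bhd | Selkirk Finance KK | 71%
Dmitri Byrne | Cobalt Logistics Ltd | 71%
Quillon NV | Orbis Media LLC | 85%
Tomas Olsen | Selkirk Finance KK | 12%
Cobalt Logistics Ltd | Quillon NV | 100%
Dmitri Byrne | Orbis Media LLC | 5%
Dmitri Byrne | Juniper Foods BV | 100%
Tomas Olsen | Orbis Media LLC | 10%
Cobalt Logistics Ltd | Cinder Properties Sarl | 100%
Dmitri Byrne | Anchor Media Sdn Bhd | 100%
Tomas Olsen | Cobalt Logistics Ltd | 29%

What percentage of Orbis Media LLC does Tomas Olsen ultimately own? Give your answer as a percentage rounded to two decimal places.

34.65%

Tomas reaches Orbis along 2 paths.
Via Cobalt → Quillon: 29% × 100% × 85% = 24.65%.
Direct stake: 10% = 10%.
Total: 24.65% + 10% = 34.65%.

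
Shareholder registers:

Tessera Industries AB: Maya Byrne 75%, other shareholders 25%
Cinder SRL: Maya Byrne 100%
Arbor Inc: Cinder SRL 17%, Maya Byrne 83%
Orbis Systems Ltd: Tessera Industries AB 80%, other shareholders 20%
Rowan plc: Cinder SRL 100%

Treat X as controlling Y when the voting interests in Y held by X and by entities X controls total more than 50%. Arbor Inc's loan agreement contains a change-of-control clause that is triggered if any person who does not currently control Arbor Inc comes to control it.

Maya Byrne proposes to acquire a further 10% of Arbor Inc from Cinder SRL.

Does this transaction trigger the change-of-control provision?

The purchase adds only to Maya's holdings (Cinder's stake shrinks), so Maya is the only person who could newly come to control Arbor.
Maya holds 100% of Cinder, so Maya controls Cinder.
Cinder and Maya together hold 17% + 83% = 100% of Arbor, so Maya controls Arbor.
So Maya already controls Arbor before the transaction.
After the purchase, Maya's direct stake in Arbor rises to 83% + 10% = 93%, and Cinder's stake falls to 7%.
Maya controlled Arbor already, so this is not a new person acquiring control; every other person's position is unchanged or reduced.
No new person acquires control, so the clause is not triggered.

No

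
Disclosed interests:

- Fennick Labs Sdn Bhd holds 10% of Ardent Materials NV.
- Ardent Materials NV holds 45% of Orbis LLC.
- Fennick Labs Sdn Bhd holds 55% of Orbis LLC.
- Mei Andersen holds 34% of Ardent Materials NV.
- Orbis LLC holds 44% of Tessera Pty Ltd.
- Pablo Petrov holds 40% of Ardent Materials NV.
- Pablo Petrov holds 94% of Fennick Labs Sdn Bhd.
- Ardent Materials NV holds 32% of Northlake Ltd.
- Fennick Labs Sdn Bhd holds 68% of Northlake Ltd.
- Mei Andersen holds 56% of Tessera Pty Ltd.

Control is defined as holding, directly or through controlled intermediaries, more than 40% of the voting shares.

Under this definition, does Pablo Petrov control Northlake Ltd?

Yes

Pablo holds 94% of Fennick, so Pablo controls Fennick.
Pablo and Fennick together hold 40% + 10% = 50% of Ardent, so Pablo controls Ardent.
Fennick and Ardent together hold 68% + 32% = 100% of Northlake, so Pablo controls Northlake.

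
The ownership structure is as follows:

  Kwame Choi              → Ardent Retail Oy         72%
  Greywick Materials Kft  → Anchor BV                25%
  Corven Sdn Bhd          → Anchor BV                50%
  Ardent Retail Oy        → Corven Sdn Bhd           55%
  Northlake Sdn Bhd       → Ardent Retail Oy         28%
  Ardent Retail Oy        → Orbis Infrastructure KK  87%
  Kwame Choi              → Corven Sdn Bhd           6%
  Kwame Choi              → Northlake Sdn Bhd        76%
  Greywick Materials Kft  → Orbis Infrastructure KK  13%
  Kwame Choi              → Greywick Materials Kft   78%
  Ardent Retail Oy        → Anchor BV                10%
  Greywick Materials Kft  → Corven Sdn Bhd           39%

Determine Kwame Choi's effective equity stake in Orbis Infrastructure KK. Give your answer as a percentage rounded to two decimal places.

Kwame reaches Orbis along 3 paths.
Via Greywick: 78% × 13% = 10.14%.
Via Northlake → Ardent: 76% × 28% × 87% = 18.5136%.
Via Ardent: 72% × 87% = 62.64%.
Total: 10.14% + 18.5136% + 62.64% = 91.2936%.
Rounded: 91.29%.

91.29%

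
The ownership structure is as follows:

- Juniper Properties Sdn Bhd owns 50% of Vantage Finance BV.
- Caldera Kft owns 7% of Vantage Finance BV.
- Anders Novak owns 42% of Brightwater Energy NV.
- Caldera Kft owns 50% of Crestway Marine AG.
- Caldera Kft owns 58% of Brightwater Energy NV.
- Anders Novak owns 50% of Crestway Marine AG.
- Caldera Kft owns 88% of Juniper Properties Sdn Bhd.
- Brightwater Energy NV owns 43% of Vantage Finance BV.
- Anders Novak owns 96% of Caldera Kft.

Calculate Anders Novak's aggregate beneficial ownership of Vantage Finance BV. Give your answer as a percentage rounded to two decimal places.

90.96%

Anders reaches Vantage along 4 paths.
Via Caldera → Juniper: 96% × 88% × 50% = 42.24%.
Via Brightwater: 42% × 43% = 18.06%.
Via Caldera → Brightwater: 96% × 58% × 43% = 23.9424%.
Via Caldera: 96% × 7% = 6.72%.
Total: 42.24% + 18.06% + 23.9424% + 6.72% = 90.9624%.
Rounded: 90.96%.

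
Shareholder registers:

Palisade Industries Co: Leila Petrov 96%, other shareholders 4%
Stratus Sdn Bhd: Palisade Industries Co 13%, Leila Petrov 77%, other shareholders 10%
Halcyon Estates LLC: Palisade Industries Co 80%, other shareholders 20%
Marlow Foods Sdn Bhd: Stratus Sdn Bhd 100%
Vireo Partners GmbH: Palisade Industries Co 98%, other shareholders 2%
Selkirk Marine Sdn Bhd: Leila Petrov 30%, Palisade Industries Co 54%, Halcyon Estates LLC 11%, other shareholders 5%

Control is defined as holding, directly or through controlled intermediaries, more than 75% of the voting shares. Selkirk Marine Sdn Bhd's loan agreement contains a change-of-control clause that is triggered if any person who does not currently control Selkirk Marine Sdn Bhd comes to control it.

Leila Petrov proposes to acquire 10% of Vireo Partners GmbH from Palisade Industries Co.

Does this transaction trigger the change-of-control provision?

No

The purchase adds only to Leila's holdings (Palisade's stake shrinks), so Leila is the only person who could newly come to control Selkirk.
Leila holds 96% of Palisade, so Leila controls Palisade.
Palisade holds 80% of Halcyon, so Leila controls Halcyon.
Leila and Palisade and Halcyon together hold 30% + 54% + 11% = 95% of Selkirk, so Leila controls Selkirk.
So Leila already controls Selkirk before the transaction.
After the purchase, Leila holds 10% of Vireo directly, and Palisade's stake falls to 88%.
Leila controlled Selkirk already, so this is not a new person acquiring control; every other person's position is unchanged or reduced.
No new person acquires control, so the clause is not triggered.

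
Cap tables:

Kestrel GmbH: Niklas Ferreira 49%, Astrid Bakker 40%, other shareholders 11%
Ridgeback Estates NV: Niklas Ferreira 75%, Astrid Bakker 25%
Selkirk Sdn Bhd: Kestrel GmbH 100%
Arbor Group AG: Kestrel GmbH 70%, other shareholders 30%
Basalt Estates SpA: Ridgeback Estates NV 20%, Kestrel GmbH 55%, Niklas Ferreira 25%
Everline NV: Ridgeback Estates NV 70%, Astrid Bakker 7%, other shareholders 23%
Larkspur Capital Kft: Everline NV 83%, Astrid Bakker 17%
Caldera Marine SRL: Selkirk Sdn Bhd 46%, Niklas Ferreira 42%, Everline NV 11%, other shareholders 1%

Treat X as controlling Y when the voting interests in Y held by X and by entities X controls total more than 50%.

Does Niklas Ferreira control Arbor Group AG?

No

Niklas holds 75% of Ridgeback, so Niklas controls Ridgeback.
Ridgeback holds 70% of Everline, so Niklas controls Everline.
Everline holds 83% of Larkspur, so Niklas controls Larkspur.
Niklas and Everline together hold 42% + 11% = 53% of Caldera, so Niklas controls Caldera.
Neither Niklas nor any entity Niklas controls holds any voting interest in Arbor.
So Niklas does not control Arbor.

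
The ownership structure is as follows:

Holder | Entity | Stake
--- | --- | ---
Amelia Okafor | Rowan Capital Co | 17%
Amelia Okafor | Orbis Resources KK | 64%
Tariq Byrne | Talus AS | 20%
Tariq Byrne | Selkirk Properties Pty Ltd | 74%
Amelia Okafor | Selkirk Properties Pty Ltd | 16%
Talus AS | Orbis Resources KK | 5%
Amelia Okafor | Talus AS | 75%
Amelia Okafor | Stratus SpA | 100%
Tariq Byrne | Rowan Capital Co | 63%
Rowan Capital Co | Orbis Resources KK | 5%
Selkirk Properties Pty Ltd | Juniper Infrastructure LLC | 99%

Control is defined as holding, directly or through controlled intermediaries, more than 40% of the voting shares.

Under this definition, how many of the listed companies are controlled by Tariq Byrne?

3

Tariq holds 74% of Selkirk, so Tariq controls Selkirk.
Tariq holds 63% of Rowan, so Tariq controls Rowan.
Selkirk holds 99% of Juniper, so Tariq controls Juniper.
No other company's threshold is met.
Tariq controls 3 companies.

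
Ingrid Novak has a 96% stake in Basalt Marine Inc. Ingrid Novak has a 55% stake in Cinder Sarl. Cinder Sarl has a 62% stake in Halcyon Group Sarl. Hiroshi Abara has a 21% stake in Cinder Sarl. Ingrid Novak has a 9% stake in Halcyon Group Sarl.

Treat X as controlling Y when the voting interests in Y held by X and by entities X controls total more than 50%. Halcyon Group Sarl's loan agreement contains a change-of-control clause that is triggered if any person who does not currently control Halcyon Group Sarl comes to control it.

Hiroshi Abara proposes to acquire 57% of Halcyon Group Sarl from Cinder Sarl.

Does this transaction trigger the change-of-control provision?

Yes

The purchase adds only to Hiroshi's holdings (Cinder's stake shrinks), so Hiroshi is the only person who could newly come to control Halcyon.
Hiroshi's largest direct stake is 21% in Cinder, which does not meet the threshold, so Hiroshi controls no company.
Neither Hiroshi nor any entity Hiroshi controls holds any voting interest in Halcyon.
So before the transaction, Hiroshi does not control Halcyon.
After the purchase, Hiroshi holds 57% of Halcyon directly, and Cinder's stake falls to 5%.
Hiroshi holds 57% of Halcyon, so Hiroshi controls Halcyon.
Hiroshi did not control Halcyon before and does after, so the clause is triggered.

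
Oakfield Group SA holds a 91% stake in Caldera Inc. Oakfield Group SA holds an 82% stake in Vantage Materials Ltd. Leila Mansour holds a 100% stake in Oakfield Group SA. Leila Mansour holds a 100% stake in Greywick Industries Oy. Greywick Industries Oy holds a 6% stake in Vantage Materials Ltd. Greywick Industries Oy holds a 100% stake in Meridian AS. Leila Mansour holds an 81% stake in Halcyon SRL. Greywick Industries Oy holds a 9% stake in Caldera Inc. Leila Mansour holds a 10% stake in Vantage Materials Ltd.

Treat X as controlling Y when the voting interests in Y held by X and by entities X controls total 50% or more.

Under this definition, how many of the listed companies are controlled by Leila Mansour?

6

Leila holds 100% of Oakfield, so Leila controls Oakfield.
Leila holds 81% of Halcyon, so Leila controls Halcyon.
Leila holds 100% of Greywick, so Leila controls Greywick.
Greywick holds 100% of Meridian, so Leila controls Meridian.
Oakfield and Leila and Greywick together hold 82% + 10% + 6% = 98% of Vantage, so Leila controls Vantage.
Greywick and Oakfield together hold 9% + 91% = 100% of Caldera, so Leila controls Caldera.
Leila controls 6 companies.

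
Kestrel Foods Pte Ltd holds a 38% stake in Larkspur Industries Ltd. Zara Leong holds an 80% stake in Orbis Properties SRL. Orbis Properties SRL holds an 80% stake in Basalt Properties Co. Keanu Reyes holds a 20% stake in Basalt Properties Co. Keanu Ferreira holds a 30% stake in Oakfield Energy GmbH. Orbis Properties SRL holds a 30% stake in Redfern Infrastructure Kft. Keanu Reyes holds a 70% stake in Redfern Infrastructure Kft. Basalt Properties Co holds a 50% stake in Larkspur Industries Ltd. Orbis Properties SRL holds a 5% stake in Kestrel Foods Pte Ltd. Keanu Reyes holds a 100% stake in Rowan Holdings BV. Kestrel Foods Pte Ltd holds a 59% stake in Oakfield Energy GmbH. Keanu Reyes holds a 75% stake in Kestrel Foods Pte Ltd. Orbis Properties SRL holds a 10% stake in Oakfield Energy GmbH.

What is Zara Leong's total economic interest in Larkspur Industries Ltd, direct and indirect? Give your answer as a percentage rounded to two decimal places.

33.52%

Zara reaches Larkspur along 2 paths.
Via Orbis → Kestrel: 80% × 5% × 38% = 1.52%.
Via Orbis → Basalt: 80% × 80% × 50% = 32%.
Total: 1.52% + 32% = 33.52%.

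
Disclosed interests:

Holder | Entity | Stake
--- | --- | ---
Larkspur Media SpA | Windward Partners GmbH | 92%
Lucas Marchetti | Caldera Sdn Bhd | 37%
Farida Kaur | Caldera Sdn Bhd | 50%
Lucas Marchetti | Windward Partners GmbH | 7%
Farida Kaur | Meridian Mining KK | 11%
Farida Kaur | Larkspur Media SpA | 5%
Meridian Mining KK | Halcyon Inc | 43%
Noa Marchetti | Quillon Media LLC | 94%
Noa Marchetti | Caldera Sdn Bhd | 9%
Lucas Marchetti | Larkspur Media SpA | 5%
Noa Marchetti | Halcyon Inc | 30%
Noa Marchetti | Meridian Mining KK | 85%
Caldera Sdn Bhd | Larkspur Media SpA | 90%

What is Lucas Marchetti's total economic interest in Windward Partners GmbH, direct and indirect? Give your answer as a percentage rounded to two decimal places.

42.24%

Lucas reaches Windward along 3 paths.
Via Larkspur: 5% × 92% = 4.6%.
Via Caldera → Larkspur: 37% × 90% × 92% = 30.636%.
Direct stake: 7% = 7%.
Total: 4.6% + 30.636% + 7% = 42.236%.
Rounded: 42.24%.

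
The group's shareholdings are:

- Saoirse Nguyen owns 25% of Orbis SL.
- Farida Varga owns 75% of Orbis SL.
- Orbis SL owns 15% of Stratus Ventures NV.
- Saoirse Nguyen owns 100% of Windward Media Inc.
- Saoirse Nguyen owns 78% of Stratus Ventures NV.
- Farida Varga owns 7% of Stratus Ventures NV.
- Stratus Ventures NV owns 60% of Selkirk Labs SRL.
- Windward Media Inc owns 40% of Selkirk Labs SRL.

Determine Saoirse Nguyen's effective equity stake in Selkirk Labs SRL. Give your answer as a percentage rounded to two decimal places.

89.05%

Saoirse reaches Selkirk along 3 paths.
Via Stratus: 78% × 60% = 46.8%.
Via Orbis → Stratus: 25% × 15% × 60% = 2.25%.
Via Windward: 100% × 40% = 40%.
Total: 46.8% + 2.25% + 40% = 89.05%.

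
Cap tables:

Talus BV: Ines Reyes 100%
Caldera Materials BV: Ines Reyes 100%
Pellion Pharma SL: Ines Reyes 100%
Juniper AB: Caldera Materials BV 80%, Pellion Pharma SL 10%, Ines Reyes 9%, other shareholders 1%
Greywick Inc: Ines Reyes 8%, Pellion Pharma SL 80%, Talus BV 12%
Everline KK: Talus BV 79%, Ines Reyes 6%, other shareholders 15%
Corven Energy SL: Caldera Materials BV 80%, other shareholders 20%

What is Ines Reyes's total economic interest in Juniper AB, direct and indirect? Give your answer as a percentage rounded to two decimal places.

Ines reaches Juniper along 3 paths.
Via Caldera: 100% × 80% = 80%.
Via Pellion: 100% × 10% = 10%.
Direct stake: 9% = 9%.
Total: 80% + 10% + 9% = 99%.
Rounded: 99.00%.

99.00%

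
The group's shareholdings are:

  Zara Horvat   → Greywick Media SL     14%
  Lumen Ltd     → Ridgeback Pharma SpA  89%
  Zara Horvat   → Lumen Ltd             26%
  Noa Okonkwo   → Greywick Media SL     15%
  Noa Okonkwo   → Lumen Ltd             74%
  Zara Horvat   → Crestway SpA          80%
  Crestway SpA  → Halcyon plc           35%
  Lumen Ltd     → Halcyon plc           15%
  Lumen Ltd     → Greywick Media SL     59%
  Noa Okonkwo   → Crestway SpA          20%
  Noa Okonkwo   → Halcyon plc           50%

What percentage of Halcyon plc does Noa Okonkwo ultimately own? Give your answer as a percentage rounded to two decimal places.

68.10%

Noa reaches Halcyon along 3 paths.
Direct stake: 50% = 50%.
Via Lumen: 74% × 15% = 11.1%.
Via Crestway: 20% × 35% = 7%.
Total: 50% + 11.1% + 7% = 68.1%.
Rounded: 68.10%.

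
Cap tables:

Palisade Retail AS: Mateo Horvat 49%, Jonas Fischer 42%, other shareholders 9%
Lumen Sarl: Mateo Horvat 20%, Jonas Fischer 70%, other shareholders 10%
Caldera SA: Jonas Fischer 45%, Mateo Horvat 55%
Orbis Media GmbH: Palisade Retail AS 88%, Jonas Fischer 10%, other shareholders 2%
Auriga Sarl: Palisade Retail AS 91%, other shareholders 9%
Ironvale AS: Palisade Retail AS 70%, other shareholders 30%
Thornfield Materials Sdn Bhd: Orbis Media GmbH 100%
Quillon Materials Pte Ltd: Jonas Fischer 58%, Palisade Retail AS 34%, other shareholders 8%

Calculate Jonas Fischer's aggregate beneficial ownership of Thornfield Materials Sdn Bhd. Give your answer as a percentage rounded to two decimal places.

46.96%

Jonas reaches Thornfield along 2 paths.
Via Palisade → Orbis: 42% × 88% × 100% = 36.96%.
Via Orbis: 10% × 100% = 10%.
Total: 36.96% + 10% = 46.96%.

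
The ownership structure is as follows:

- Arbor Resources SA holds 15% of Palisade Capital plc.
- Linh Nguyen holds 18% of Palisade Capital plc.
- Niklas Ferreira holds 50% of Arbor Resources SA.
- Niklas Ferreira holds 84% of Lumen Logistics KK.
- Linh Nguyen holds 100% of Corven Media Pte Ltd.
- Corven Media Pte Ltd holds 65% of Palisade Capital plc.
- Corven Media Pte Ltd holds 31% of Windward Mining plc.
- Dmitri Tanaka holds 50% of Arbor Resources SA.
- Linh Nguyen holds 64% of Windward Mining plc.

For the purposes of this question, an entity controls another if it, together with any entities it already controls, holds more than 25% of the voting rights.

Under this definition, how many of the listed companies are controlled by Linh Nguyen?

Linh holds 100% of Corven, so Linh controls Corven.
Corven and Linh together hold 31% + 64% = 95% of Windward, so Linh controls Windward.
Corven and Linh together hold 65% + 18% = 83% of Palisade, so Linh controls Palisade.
No other company's threshold is met.
Linh controls 3 companies.

3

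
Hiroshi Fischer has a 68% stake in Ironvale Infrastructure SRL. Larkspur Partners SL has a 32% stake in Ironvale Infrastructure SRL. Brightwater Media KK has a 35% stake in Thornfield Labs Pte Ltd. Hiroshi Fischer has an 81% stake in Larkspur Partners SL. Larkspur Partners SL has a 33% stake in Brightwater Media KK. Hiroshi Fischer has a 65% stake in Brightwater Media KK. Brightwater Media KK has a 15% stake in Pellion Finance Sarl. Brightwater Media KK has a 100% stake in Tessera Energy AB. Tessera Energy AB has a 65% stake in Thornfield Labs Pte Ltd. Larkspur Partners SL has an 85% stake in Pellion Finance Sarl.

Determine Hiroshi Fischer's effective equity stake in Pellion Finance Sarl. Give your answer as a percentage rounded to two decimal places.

Hiroshi reaches Pellion along 3 paths.
Via Larkspur: 81% × 85% = 68.85%.
Via Brightwater: 65% × 15% = 9.75%.
Via Larkspur → Brightwater: 81% × 33% × 15% = 4.0095%.
Total: 68.85% + 9.75% + 4.0095% = 82.6095%.
Rounded: 82.61%.

82.61%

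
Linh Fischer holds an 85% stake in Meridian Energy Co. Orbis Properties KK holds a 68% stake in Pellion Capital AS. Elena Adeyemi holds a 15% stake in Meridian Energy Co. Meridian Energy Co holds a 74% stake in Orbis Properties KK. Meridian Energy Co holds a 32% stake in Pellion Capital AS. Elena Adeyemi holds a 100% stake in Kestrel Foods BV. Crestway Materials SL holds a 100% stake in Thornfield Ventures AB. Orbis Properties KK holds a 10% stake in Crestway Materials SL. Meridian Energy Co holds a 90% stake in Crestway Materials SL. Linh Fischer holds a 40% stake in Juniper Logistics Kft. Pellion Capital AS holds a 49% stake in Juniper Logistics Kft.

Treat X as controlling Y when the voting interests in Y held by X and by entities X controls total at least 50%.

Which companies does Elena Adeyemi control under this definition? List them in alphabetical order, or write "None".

Elena holds 100% of Kestrel, so Elena controls Kestrel.
No other company's threshold is met.

Kestrel Foods BV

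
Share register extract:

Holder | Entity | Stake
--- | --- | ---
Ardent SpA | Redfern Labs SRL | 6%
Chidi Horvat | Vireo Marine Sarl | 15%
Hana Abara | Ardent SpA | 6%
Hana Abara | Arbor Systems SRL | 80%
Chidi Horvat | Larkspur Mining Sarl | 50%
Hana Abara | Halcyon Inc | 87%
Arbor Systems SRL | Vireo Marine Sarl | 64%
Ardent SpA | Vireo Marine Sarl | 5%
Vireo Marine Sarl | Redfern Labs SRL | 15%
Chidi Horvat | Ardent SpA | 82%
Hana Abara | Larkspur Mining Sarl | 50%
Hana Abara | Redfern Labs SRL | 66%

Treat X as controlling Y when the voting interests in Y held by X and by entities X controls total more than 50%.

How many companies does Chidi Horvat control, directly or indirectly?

Chidi holds 82% of Ardent, so Chidi controls Ardent.
No other company's threshold is met.
Chidi controls 1 company.

1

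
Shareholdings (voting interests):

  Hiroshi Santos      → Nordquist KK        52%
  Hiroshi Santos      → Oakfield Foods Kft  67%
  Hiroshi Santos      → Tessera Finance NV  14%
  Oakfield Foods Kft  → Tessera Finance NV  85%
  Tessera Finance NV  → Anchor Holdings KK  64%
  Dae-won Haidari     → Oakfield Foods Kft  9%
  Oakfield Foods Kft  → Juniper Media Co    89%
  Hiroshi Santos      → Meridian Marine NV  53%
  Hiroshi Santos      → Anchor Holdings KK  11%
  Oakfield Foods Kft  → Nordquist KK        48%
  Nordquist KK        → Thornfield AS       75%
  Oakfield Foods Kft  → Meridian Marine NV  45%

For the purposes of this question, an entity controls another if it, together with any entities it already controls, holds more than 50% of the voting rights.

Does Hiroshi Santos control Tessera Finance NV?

Hiroshi holds 67% of Oakfield, so Hiroshi controls Oakfield.
Hiroshi and Oakfield together hold 14% + 85% = 99% of Tessera, so Hiroshi controls Tessera.

Yes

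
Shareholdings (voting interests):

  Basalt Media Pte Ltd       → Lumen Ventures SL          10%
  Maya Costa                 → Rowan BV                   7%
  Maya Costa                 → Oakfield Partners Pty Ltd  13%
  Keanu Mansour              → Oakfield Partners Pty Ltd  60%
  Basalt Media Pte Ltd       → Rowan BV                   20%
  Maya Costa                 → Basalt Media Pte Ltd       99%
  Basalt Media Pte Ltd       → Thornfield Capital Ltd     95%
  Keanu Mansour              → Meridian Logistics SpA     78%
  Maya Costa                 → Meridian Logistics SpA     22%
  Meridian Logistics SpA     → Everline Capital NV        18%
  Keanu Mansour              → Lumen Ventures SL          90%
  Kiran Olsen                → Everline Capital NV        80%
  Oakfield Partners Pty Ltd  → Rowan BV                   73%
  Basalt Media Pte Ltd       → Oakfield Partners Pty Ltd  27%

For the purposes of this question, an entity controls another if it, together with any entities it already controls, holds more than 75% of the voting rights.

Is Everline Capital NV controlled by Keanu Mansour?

Keanu holds 78% of Meridian, so Keanu controls Meridian.
Keanu holds 90% of Lumen, so Keanu controls Lumen.
In Everline, Keanu's side holds only 18%, not > 75%.
So Keanu does not control Everline.

No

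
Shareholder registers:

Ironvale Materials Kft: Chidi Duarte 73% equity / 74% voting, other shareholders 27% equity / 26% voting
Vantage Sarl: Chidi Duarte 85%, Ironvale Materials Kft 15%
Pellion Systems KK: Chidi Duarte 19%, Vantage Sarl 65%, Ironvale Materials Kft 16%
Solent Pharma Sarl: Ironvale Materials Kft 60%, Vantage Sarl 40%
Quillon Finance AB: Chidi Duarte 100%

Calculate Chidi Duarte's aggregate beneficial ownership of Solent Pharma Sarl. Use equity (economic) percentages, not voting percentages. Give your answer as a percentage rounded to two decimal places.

Chidi reaches Solent along 3 paths.
Via Ironvale: 73% × 60% = 43.8%.
Via Vantage: 85% × 40% = 34%.
Via Ironvale → Vantage: 73% × 15% × 40% = 4.38%.
Total: 43.8% + 34% + 4.38% = 82.18%.

82.18%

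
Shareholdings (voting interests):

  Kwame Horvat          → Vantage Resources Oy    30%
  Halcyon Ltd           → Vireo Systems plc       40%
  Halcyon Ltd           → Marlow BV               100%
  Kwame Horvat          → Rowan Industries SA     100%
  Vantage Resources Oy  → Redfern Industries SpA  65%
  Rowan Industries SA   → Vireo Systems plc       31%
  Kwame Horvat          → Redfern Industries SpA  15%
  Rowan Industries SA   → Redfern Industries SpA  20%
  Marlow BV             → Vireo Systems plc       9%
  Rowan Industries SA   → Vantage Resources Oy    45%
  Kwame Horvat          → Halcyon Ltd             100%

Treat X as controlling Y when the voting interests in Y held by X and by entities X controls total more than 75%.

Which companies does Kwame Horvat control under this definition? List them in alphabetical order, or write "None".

Halcyon Ltd, Marlow BV, Rowan Industries SA, Vireo Systems plc

Kwame holds 100% of Rowan, so Kwame controls Rowan.
Kwame holds 100% of Halcyon, so Kwame controls Halcyon.
Halcyon holds 100% of Marlow, so Kwame controls Marlow.
Marlow and Rowan and Halcyon together hold 9% + 31% + 40% = 80% of Vireo, so Kwame controls Vireo.
No other company's threshold is met.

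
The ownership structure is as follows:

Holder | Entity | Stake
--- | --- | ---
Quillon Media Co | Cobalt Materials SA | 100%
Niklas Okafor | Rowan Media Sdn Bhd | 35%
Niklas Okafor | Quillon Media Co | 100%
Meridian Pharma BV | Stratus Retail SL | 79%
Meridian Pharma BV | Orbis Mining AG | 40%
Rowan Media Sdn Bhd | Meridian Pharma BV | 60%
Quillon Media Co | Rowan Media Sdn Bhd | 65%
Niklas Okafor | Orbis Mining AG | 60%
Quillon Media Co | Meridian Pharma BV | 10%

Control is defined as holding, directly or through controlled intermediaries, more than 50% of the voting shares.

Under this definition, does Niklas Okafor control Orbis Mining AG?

Niklas holds 100% of Quillon, so Niklas controls Quillon.
Quillon and Niklas together hold 65% + 35% = 100% of Rowan, so Niklas controls Rowan.
Quillon and Rowan together hold 10% + 60% = 70% of Meridian, so Niklas controls Meridian.
Niklas and Meridian together hold 60% + 40% = 100% of Orbis, so Niklas controls Orbis.

Yes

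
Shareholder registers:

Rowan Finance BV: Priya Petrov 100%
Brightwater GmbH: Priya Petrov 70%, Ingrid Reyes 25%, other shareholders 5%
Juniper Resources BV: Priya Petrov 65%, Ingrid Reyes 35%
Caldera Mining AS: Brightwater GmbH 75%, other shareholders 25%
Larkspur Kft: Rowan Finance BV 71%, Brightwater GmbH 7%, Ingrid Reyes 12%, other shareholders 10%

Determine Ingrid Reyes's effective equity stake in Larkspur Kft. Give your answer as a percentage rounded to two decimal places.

Ingrid reaches Larkspur along 2 paths.
Via Brightwater: 25% × 7% = 1.75%.
Direct stake: 12% = 12%.
Total: 1.75% + 12% = 13.75%.

13.75%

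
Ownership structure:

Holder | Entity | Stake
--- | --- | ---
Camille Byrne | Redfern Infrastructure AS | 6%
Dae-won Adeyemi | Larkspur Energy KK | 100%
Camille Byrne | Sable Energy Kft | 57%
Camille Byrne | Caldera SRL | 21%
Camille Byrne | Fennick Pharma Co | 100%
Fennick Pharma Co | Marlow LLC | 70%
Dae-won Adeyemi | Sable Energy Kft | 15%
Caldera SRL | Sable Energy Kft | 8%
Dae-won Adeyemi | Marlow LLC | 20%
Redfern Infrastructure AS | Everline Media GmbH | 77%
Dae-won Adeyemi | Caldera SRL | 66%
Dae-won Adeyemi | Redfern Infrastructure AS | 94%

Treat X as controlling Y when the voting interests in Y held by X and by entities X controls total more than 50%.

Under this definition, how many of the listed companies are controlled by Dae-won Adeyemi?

4

Dae-won holds 94% of Redfern, so Dae-won controls Redfern.
Dae-won holds 66% of Caldera, so Dae-won controls Caldera.
Dae-won holds 100% of Larkspur, so Dae-won controls Larkspur.
Redfern holds 77% of Everline, so Dae-won controls Everline.
No other company's threshold is met.
Dae-won controls 4 companies.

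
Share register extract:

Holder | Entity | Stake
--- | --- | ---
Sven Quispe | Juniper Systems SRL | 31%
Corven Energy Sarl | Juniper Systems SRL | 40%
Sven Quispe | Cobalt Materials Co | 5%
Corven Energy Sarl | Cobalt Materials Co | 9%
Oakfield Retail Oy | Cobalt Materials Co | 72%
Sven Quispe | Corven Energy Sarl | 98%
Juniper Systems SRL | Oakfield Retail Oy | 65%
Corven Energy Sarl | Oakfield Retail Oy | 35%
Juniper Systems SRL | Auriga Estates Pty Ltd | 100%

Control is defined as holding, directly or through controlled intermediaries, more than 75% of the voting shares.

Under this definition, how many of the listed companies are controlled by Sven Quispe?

Sven holds 98% of Corven, so Sven controls Corven.
No other company's threshold is met.
Sven controls 1 company.

1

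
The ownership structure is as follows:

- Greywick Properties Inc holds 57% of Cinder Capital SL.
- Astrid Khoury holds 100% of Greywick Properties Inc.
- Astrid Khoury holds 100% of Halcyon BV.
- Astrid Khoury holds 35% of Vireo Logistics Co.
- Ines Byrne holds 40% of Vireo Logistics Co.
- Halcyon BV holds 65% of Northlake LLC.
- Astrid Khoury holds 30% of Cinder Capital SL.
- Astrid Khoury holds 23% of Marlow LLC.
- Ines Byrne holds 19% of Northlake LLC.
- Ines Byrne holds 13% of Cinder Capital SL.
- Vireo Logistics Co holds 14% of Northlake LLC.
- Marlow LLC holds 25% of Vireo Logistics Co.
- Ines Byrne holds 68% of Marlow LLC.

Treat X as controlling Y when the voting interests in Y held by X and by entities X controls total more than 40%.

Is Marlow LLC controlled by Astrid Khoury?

Astrid holds 100% of Greywick, so Astrid controls Greywick.
Greywick and Astrid together hold 57% + 30% = 87% of Cinder, so Astrid controls Cinder.
Astrid holds 100% of Halcyon, so Astrid controls Halcyon.
Halcyon holds 65% of Northlake, so Astrid controls Northlake.
In Marlow, Astrid's side holds only 23%, not > 40%.
So Astrid does not control Marlow.

No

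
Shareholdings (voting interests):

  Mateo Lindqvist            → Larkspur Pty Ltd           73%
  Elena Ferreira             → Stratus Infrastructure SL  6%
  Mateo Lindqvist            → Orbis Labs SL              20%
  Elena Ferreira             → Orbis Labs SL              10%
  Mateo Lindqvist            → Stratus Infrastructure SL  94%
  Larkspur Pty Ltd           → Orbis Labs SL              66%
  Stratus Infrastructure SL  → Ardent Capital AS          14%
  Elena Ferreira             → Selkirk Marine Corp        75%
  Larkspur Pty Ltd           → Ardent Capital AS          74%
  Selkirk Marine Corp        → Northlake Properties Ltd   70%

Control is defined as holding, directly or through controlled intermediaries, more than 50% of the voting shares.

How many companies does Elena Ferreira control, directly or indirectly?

Elena holds 75% of Selkirk, so Elena controls Selkirk.
Selkirk holds 70% of Northlake, so Elena controls Northlake.
No other company's threshold is met.
Elena controls 2 companies.

2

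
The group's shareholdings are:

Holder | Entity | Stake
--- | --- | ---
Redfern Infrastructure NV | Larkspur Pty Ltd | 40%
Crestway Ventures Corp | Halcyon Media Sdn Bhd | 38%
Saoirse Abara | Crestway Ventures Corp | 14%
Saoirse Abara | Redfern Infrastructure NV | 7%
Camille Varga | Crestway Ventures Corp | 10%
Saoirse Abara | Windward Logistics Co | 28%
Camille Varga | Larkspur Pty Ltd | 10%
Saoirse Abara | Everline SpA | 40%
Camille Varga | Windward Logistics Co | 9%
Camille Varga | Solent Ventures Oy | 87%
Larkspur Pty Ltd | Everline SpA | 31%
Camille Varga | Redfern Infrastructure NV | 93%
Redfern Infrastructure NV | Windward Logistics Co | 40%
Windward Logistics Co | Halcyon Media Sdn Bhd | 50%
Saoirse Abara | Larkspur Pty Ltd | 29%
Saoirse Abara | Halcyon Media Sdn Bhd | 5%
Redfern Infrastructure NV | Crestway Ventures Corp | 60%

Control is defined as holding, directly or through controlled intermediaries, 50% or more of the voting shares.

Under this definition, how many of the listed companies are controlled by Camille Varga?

4

Camille holds 93% of Redfern, so Camille controls Redfern.
Camille and Redfern together hold 10% + 40% = 50% of Larkspur, so Camille controls Larkspur.
Camille and Redfern together hold 10% + 60% = 70% of Crestway, so Camille controls Crestway.
Camille holds 87% of Solent, so Camille controls Solent.
No other company's threshold is met.
Camille controls 4 companies.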